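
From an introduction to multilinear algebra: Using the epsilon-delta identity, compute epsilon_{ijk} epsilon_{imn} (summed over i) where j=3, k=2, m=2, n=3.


Using the identity: epsilon_{ijk} epsilon_{imn} = delta_{jm} delta_{kn} - delta_{jn} delta_{km}.
delta_{32} = 0
delta_{23} = 0
delta_{33} = 1
delta_{22} = 1
Result = 0 * 0 - 1 * 1 = 0 - 1 = -1

-1


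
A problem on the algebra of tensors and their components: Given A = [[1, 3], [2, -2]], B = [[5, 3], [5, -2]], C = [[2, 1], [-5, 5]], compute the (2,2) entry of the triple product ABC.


(ABC)_{22} = sum_m (AB)_{2m} C_{m2}. First compute row 2 of AB.
(AB)_{21} = 2*5 + -2*5 = 0
(AB)_{22} = 2*3 + -2*-2 = 10
Now contract with column 2 of C:
(AB)_{21} * C_{12} = 0 * 1 = 0
(AB)_{22} * C_{22} = 10 * 5 = 50
(ABC)_{22} = 0 + 50 = 50

50


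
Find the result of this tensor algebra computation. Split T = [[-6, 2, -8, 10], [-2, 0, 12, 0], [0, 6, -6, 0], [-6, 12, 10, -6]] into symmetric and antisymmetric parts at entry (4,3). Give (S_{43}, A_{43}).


T_{43} = 10
T_{34} = 0
S_{43} = (10 + 0)/2 = 10/2 = 5
A_{43} = (10 - 0)/2 = 10/2 = 5
Check: S + A = 5 + 5 = 10 = T_{43}.

(5, 5)


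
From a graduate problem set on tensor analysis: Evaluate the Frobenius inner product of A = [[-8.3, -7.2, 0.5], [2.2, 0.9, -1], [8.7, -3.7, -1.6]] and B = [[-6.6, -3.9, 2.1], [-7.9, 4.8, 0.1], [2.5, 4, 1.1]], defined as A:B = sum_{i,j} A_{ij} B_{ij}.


A:B = sum over all i,j of A_{ij} * B_{ij}.
Row 1: -8.3*-6.6=54.78, -7.2*-3.9=28.08, 0.5*2.1=1.05 => row sum = 83.91
Row 2: 2.2*-7.9=-17.38, 0.9*4.8=4.32, -1*0.1=-0.1 => row sum = -13.16
Row 3: 8.7*2.5=21.75, -3.7*4=-14.8, -1.6*1.1=-1.76 => row sum = 5.19
Total = 83.91 + -13.16 + 5.19 = 75.94

75.94


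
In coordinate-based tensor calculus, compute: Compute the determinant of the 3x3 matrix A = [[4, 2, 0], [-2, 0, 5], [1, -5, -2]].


Expanding along the first row, det(A) = a11*M_11 - a12*M_12 + a13*M_13, where M_1j is the (1,j) minor.
Minor M_11 = 0*-2 - 5*-5 = 25
Minor M_12 = -2*-2 - 5*1 = -1
Minor M_13 = -2*-5 - 0*1 = 10
det = 4*(25) - 2*(-1) + 0*(10)
    = 100 - -2 + 0
    = 102

102


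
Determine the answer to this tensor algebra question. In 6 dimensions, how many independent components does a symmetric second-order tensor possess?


A symmetric rank-2 tensor in d dimensions has d(d+1)/2 independent components.
d = 6
d(d+1)/2 = 6 * 7 / 2 = 42 / 2 = 21

21


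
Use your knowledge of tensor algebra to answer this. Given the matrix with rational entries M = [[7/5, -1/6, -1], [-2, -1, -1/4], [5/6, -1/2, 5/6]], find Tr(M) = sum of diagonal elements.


The trace is the sum of diagonal entries.
Diagonal: M[1,1] = 7/5, M[2,2] = -1, M[3,3] = 5/6
Tr(M) = 7/5 + -1 + 5/6
Computing step by step:
After adding M[1,1]: 7/5
After adding M[2,2]: 2/5
After adding M[3,3]: 37/30
Tr(M) = 37/30

37/30


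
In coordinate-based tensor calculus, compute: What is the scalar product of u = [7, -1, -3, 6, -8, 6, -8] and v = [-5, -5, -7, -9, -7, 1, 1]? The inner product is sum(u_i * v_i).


The inner product u . v = sum of u_i * v_i.
Term-by-term: 7 * -5, -1 * -5, -3 * -7, 6 * -9, -8 * -7, 6 * 1, -8 * 1
Products: -35, 5, 21, -54, 56, 6, -8
Sum = -35 + 5 + 21 + -54 + 56 + 6 + -8 = -9

-9


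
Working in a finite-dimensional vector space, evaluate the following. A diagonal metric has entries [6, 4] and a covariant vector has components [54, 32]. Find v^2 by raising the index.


To raise an index with a diagonal metric: v^i = v_i / g_{ii}.
For index 2: v_2 = 32, g_{22} = 4
v^2 = 32 / 4 = 8

8


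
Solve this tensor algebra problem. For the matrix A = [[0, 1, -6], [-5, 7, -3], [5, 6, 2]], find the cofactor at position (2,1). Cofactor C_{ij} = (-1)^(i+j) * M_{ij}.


To find cofactor C_{21}, delete row 2 and column 1.
The resulting 2x2 submatrix is: [[1, -6], [6, 2]]
Minor M_{21} = 1*2 - -6*6
  = 2 - -36 = 38
Sign = (-1)^(2+1) = (-1)^3 = -1
Cofactor C_{21} = -1 * 38 = -38

-38


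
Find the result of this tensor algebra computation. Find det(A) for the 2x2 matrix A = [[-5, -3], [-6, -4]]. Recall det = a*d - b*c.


For a 2x2 matrix [[a, b], [c, d]], det = a*d - b*c.
a = -5, b = -3, c = -6, d = -4
a*d = -5 * -4 = 20
b*c = -3 * -6 = 18
det = 20 - 18 = 2

2


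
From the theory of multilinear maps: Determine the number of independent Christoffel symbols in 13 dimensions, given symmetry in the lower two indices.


Christoffel symbols Gamma^k_{ij} are symmetric in i,j, so there are d * d(d+1)/2 independent symbols.
d = 13
d(d+1)/2 = 13 * 14 / 2 = 91
Total = 13 * 91 = 1183

1183


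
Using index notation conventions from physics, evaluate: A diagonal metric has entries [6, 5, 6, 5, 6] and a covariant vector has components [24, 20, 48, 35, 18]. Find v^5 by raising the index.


To raise an index with a diagonal metric: v^i = v_i / g_{ii}.
For index 5: v_5 = 18, g_{55} = 6
v^5 = 18 / 6 = 3

3


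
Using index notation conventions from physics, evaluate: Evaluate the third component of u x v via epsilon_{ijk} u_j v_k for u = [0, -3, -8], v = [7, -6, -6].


(u x v)_3 = sum_{j,k} epsilon_{3jk} u_j v_k. Only permutations of (1,2,3) contribute; the two non-zero terms are:
eps_{312} u_1 v_2 = 1 * 0 * -6 = 0
eps_{321} u_2 v_1 = -1 * -3 * 7 = 21
(u x v)_3 = 21

21


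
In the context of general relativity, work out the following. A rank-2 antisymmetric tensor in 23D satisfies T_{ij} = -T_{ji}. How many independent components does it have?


An antisymmetric rank-2 tensor satisfies A_{ij} = -A_{ji}, so diagonal entries are zero.
The independent components are the upper-triangular entries: C(n, 2) = n(n-1)/2.
n = 23
C(23, 2) = 23 * 22 / 2 = 506 / 2 = 253

253


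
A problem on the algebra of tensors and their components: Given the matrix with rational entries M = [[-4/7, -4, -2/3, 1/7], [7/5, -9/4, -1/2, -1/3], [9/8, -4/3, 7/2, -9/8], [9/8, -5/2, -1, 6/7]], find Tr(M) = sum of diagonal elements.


The trace is the sum of diagonal entries.
Diagonal: M[1,1] = -4/7, M[2,2] = -9/4, M[3,3] = 7/2, M[4,4] = 6/7
Tr(M) = -4/7 + -9/4 + 7/2 + 6/7
Computing step by step:
After adding M[1,1]: -4/7
After adding M[2,2]: -79/28
After adding M[3,3]: 19/28
After adding M[4,4]: 43/28
Tr(M) = 43/28

43/28


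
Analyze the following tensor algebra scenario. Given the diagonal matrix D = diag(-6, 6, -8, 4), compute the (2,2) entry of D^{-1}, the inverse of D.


For a diagonal matrix, the inverse has entries (D^{-1})_{ii} = 1/d_{ii}.
The diagonal entries are: d_{11} = -6, d_{22} = 6, d_{33} = -8, d_{44} = 4
We need (D^{-1})_{22} = 1/d_{22} = 1/6 = 1/6

1/6


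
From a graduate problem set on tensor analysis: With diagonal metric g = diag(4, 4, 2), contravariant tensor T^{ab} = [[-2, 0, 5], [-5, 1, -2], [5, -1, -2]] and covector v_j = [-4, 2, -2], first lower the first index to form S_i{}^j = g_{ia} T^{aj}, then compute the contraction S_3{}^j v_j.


Step 1: lower the first index. For a diagonal metric, g_{ia} T^{aj} = g_{ii} T^{ij} (no sum on i).
g_{33} = 2
S_3{}^1 = 2 * T^{31} = 2 * 5 = 10
S_3{}^2 = 2 * T^{32} = 2 * -1 = -2
S_3{}^3 = 2 * T^{33} = 2 * -2 = -4
Step 2: contract S_3{}^j with v_j.
S_3{}^1 * v_1 = 10 * -4 = -40
S_3{}^2 * v_2 = -2 * 2 = -4
S_3{}^3 * v_3 = -4 * -2 = 8
Result = -40 + -4 + 8 = -36

-36


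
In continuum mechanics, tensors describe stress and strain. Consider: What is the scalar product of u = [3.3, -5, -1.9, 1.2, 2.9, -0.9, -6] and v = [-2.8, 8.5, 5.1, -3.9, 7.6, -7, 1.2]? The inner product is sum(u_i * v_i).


The inner product u . v = sum of u_i * v_i.
Term-by-term: 3.3 * -2.8, -5 * 8.5, -1.9 * 5.1, 1.2 * -3.9, 2.9 * 7.6, -0.9 * -7, -6 * 1.2
Products: -9.24, -42.5, -9.69, -4.68, 22.04, 6.3, -7.2
Sum = -9.24 + -42.5 + -9.69 + -4.68 + 22.04 + 6.3 + -7.2 = -44.97

-44.97


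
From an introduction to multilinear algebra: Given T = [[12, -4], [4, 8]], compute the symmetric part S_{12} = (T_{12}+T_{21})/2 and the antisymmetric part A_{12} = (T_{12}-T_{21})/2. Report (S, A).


T_{12} = -4
T_{21} = 4
S_{12} = (-4 + 4)/2 = 0/2 = 0
A_{12} = (-4 - 4)/2 = -8/2 = -4
Check: S + A = 0 + -4 = -4 = T_{12}.

(0, -4)


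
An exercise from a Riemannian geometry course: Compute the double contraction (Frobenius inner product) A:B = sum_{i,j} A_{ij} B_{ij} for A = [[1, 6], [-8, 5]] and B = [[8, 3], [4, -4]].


A:B = sum over all i,j of A_{ij} * B_{ij}.
Row 1: 1*8=8, 6*3=18 => row sum = 26
Row 2: -8*4=-32, 5*-4=-20 => row sum = -52
Total = 26 + -52 = -26

-26


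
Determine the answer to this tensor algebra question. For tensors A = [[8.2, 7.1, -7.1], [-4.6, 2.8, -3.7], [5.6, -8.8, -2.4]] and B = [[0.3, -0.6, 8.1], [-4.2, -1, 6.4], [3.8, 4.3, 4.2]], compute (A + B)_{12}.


Tensor addition is component-wise: (A + B)_{ij} = A_{ij} + B_{ij}.
A_{12} = 7.1
B_{12} = -0.6
(A + B)_{12} = 7.1 + -0.6 = 6.5

6.5


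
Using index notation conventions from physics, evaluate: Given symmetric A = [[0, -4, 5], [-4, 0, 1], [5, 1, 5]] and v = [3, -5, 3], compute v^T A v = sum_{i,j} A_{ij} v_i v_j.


First compute Av:
(Av)_1 = 0*3 + -4*-5 + 5*3 = 35
(Av)_2 = -4*3 + 0*-5 + 1*3 = -9
(Av)_3 = 5*3 + 1*-5 + 5*3 = 25
Av = [35, -9, 25]
Then v^T (Av) = 3*35 + -5*-9 + 3*25
= 105 + 45 + 75 = 225

225


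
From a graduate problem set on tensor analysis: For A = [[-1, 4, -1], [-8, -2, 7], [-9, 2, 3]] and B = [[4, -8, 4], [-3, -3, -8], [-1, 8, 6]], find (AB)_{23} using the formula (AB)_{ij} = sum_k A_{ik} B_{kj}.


(AB)_{ij} = sum_k A_{ik} B_{kj}.
For i=2, j=3:
A_{21} * B_{13} = -8 * 4 = -32
A_{22} * B_{23} = -2 * -8 = 16
A_{23} * B_{33} = 7 * 6 = 42
Sum = -32 + 16 + 42 = 26

26


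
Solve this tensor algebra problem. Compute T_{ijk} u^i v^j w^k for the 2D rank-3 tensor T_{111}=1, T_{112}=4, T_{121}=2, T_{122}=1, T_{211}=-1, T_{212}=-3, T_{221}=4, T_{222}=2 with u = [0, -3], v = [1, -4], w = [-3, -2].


S = sum over i,j,k of T_{ijk} u_i v_j w_k. Expanding all 8 terms:
T_{111}*u_1*v_1*w_1 = 1*0*1*-3 = 0  (running total: 0)
T_{112}*u_1*v_1*w_2 = 4*0*1*-2 = 0  (running total: 0)
T_{121}*u_1*v_2*w_1 = 2*0*-4*-3 = 0  (running total: 0)
T_{122}*u_1*v_2*w_2 = 1*0*-4*-2 = 0  (running total: 0)
T_{211}*u_2*v_1*w_1 = -1*-3*1*-3 = -9  (running total: -9)
T_{212}*u_2*v_1*w_2 = -3*-3*1*-2 = -18  (running total: -27)
T_{221}*u_2*v_2*w_1 = 4*-3*-4*-3 = -144  (running total: -171)
T_{222}*u_2*v_2*w_2 = 2*-3*-4*-2 = -48  (running total: -219)
S = -219

-219


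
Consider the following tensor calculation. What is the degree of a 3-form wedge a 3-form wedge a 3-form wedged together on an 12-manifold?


The degree of a wedge product is the sum of the degrees of the individual forms.
Degrees: 3, 3, 3
Total degree = 3 + 3 + 3 = 9

9


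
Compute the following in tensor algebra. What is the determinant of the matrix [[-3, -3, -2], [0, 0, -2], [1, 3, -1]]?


Expanding along the first row, det(A) = a11*M_11 - a12*M_12 + a13*M_13, where M_1j is the (1,j) minor.
Minor M_11 = 0*-1 - -2*3 = 6
Minor M_12 = 0*-1 - -2*1 = 2
Minor M_13 = 0*3 - 0*1 = 0
det = -3*(6) - -3*(2) + -2*(0)
    = -18 - -6 + 0
    = -12

-12


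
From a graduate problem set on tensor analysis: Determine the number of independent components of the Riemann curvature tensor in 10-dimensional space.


The Riemann tensor in d dimensions has d^2(d^2 - 1)/12 independent components.
d = 10, so d^2 = 100
d^2 - 1 = 99
d^2(d^2 - 1) = 100 * 99 = 9900
Divide by 12: 9900 / 12 = 825

825


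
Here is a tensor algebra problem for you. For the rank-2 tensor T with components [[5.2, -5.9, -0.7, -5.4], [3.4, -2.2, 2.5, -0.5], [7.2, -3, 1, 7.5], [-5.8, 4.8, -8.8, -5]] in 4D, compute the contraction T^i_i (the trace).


The contraction (trace) of a rank-2 tensor is the sum of its diagonal elements.
Diagonal entries: A[1,1] = 5.2, A[2,2] = -2.2, A[3,3] = 1, A[4,4] = -5
Tr(A) = 5.2 + -2.2 + 1 + -5 = -1

-1


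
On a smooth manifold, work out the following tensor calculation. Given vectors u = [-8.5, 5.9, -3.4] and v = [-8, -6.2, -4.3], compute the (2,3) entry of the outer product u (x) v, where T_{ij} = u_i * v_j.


The outer product entry T_{ij} = u_i * v_j.
We need i=2, j=3.
u_2 = 5.9, v_3 = -4.3
T_{2,3} = 5.9 * -4.3 = -25.37

-25.37


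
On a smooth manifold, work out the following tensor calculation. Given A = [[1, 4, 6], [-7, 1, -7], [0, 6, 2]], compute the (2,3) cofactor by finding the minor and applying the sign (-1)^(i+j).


To find cofactor C_{23}, delete row 2 and column 3.
The resulting 2x2 submatrix is: [[1, 4], [0, 6]]
Minor M_{23} = 1*6 - 4*0
  = 6 - 0 = 6
Sign = (-1)^(2+3) = (-1)^5 = -1
Cofactor C_{23} = -1 * 6 = -6

-6


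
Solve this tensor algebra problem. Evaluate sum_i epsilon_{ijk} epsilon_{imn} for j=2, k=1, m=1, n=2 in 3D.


Using the identity: epsilon_{ijk} epsilon_{imn} = delta_{jm} delta_{kn} - delta_{jn} delta_{km}.
delta_{21} = 0
delta_{12} = 0
delta_{22} = 1
delta_{11} = 1
Result = 0 * 0 - 1 * 1 = 0 - 1 = -1

-1


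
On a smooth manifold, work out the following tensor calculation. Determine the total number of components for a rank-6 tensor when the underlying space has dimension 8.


The number of components of a rank-r tensor in d dimensions is d^r.
Here d = 8 and r = 6.
8^6 = 262144

262144


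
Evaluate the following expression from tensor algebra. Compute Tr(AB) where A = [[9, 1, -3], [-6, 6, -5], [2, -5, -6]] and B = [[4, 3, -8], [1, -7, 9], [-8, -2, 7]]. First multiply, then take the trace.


Tr(AB) = sum_i (AB)_{ii} where (AB)_{ii} = sum_k A_{ik} B_{ki}.
(AB)_{11} = 9*4 + 1*1 + -3*-8 = 61
(AB)_{22} = -6*3 + 6*-7 + -5*-2 = -50
(AB)_{33} = 2*-8 + -5*9 + -6*7 = -103
Tr(AB) = 61 + -50 + -103 = -92

-92


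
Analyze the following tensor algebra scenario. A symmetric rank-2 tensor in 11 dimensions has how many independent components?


A symmetric rank-2 tensor in d dimensions has d(d+1)/2 independent components.
d = 11
d(d+1)/2 = 11 * 12 / 2 = 132 / 2 = 66

66


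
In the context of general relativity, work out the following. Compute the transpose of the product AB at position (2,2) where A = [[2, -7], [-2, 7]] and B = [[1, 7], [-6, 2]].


(AB)^T_{ij} = (AB)_{ji} = sum_k A_{jk} B_{ki}.
For i=2, j=2 we need (AB)_{22}:
A_{21} * B_{12} = -2 * 7 = -14
A_{22} * B_{22} = 7 * 2 = 14
Sum = -14 + 14 = 0

0


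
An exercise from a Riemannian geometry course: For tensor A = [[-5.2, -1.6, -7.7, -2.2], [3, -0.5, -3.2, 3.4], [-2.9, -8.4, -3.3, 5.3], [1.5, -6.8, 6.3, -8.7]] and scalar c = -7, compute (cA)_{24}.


Scalar multiplication: (cA)_{ij} = c * A_{ij}.
c = -7
A_{24} = 3.4
(cA)_{24} = -7 * 3.4 = -23.8

-23.8


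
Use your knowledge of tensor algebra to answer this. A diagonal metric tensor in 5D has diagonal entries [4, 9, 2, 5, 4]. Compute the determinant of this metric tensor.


For a diagonal metric, the determinant is the product of diagonal entries.
Diagonal entries: 4, 9, 2, 5, 4
det(g) = 4 * 9 * 2 * 5 * 4 = 1440

1440


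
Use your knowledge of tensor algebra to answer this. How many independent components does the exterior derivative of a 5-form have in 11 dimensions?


The exterior derivative of a p-form is a (p+1)-form.
Its number of independent components is C(n, p+1).
n = 11, p+1 = 6
C(11, 6) = 462

462


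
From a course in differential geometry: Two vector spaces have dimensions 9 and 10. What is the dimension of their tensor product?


The dimension of a tensor product is the product of dimensions.
dim(V) = 9, dim(W) = 10
dim(V (x) W) = 9 * 10 = 90

90


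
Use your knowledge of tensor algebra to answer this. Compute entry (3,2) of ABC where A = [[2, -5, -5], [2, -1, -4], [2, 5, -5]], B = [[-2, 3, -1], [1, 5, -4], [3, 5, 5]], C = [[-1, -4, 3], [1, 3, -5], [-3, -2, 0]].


(ABC)_{32} = sum_m (AB)_{3m} C_{m2}. First compute row 3 of AB.
(AB)_{31} = 2*-2 + 5*1 + -5*3 = -14
(AB)_{32} = 2*3 + 5*5 + -5*5 = 6
(AB)_{33} = 2*-1 + 5*-4 + -5*5 = -47
Now contract with column 2 of C:
(AB)_{31} * C_{12} = -14 * -4 = 56
(AB)_{32} * C_{22} = 6 * 3 = 18
(AB)_{33} * C_{32} = -47 * -2 = 94
(ABC)_{32} = 56 + 18 + 94 = 168

168


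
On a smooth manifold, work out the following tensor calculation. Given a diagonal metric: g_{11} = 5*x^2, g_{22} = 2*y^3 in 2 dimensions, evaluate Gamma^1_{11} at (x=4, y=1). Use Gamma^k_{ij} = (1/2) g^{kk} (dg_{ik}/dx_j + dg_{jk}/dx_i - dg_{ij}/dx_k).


For a diagonal metric, Gamma^k_{ij} = (1/2) g^{kk} (dg_{ik}/dx_j + dg_{jk}/dx_i - dg_{ij}/dx_k).
The metric is diagonal, so g_{ab} = 0 for a != b.
At the given point: g_{11} = 80, g_{22} = 2
g^{11} = 1/80
dg_{11}/dx_1 = dg_{11}/dx_1 = 40
dg_{11}/dx_1 = dg_{11}/dx_1 = 40
dg_{11}/dx_1 = dg_{11}/dx_1 = 40
Numerator = 40 + 40 - 40 = 40
Gamma^1_{11} = 40 / (2 * 80) = 1/4

1/4


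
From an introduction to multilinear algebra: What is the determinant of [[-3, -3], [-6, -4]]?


For a 2x2 matrix [[a, b], [c, d]], det = a*d - b*c.
a = -3, b = -3, c = -6, d = -4
a*d = -3 * -4 = 12
b*c = -3 * -6 = 18
det = 12 - 18 = -6

-6


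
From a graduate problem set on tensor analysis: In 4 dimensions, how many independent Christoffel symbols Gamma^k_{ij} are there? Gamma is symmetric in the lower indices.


Christoffel symbols Gamma^k_{ij} are symmetric in i,j, so there are d * d(d+1)/2 independent symbols.
d = 4
d(d+1)/2 = 4 * 5 / 2 = 10
Total = 4 * 10 = 40

40


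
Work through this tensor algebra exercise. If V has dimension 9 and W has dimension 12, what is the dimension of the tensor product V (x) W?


The dimension of a tensor product is the product of dimensions.
dim(V) = 9, dim(W) = 12
dim(V (x) W) = 9 * 12 = 108

108


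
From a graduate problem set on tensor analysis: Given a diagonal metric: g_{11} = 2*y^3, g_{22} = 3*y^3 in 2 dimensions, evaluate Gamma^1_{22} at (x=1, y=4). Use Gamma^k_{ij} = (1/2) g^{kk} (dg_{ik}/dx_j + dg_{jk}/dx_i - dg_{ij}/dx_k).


For a diagonal metric, Gamma^k_{ij} = (1/2) g^{kk} (dg_{ik}/dx_j + dg_{jk}/dx_i - dg_{ij}/dx_k).
The metric is diagonal, so g_{ab} = 0 for a != b.
At the given point: g_{11} = 128, g_{22} = 192
g^{11} = 1/128
dg_{21}/dx_2 = 0 (off-diagonal)
dg_{21}/dx_2 = 0 (off-diagonal)
dg_{22}/dx_1 = dg_{22}/dx_1 = 0
Numerator = 0 + 0 - 0 = 0
Gamma^1_{22} = 0 / (2 * 128) = 0

0


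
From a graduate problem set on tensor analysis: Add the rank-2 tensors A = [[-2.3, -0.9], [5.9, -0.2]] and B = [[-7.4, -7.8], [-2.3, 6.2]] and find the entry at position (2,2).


Tensor addition is component-wise: (A + B)_{ij} = A_{ij} + B_{ij}.
A_{22} = -0.2
B_{22} = 6.2
(A + B)_{22} = -0.2 + 6.2 = 6

6


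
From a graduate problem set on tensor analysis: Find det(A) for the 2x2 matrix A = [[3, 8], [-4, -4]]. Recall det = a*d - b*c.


For a 2x2 matrix [[a, b], [c, d]], det = a*d - b*c.
a = 3, b = 8, c = -4, d = -4
a*d = 3 * -4 = -12
b*c = 8 * -4 = -32
det = -12 - -32 = 20

20


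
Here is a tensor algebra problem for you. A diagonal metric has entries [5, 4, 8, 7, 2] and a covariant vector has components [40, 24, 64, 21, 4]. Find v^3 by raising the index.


To raise an index with a diagonal metric: v^i = v_i / g_{ii}.
For index 3: v_3 = 64, g_{33} = 8
v^3 = 64 / 8 = 8

8


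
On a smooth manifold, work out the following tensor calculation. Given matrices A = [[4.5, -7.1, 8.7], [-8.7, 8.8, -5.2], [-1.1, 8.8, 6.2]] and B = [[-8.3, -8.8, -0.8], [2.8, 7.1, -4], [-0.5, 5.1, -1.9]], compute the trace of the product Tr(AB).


Tr(AB) = sum_i (AB)_{ii} where (AB)_{ii} = sum_k A_{ik} B_{ki}.
(AB)_{11} = 4.5*-8.3 + -7.1*2.8 + 8.7*-0.5 = -61.58
(AB)_{22} = -8.7*-8.8 + 8.8*7.1 + -5.2*5.1 = 112.52
(AB)_{33} = -1.1*-0.8 + 8.8*-4 + 6.2*-1.9 = -46.1
Tr(AB) = -61.58 + 112.52 + -46.1 = 4.84

4.84


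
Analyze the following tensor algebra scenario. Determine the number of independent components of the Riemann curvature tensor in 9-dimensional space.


The Riemann tensor in d dimensions has d^2(d^2 - 1)/12 independent components.
d = 9, so d^2 = 81
d^2 - 1 = 80
d^2(d^2 - 1) = 81 * 80 = 6480
Divide by 12: 6480 / 12 = 540

540


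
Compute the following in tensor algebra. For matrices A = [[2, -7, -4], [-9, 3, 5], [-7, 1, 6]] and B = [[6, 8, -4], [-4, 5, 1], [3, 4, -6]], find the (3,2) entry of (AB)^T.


(AB)^T_{ij} = (AB)_{ji} = sum_k A_{jk} B_{ki}.
For i=3, j=2 we need (AB)_{23}:
A_{21} * B_{13} = -9 * -4 = 36
A_{22} * B_{23} = 3 * 1 = 3
A_{23} * B_{33} = 5 * -6 = -30
Sum = 36 + 3 + -30 = 9

9


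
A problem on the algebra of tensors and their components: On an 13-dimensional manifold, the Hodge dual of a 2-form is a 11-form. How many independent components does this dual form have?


The Hodge dual of a p-form on an n-dimensional manifold is an (n-p)-form.
n = 13, p = 2, so dual degree = 13 - 2 = 11
The number of components is C(n, n-p) = C(13, 11) = 78

78


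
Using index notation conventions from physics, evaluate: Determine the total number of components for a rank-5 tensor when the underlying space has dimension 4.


The number of components of a rank-r tensor in d dimensions is d^r.
Here d = 4 and r = 5.
4^5 = 1024

1024


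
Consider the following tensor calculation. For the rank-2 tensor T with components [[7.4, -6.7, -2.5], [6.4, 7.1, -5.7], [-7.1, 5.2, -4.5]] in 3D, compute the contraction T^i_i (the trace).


The contraction (trace) of a rank-2 tensor is the sum of its diagonal elements.
Diagonal entries: A[1,1] = 7.4, A[2,2] = 7.1, A[3,3] = -4.5
Tr(A) = 7.4 + 7.1 + -4.5 = 10

10


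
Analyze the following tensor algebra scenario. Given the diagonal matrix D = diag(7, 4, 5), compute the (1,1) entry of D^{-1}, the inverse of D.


For a diagonal matrix, the inverse has entries (D^{-1})_{ii} = 1/d_{ii}.
The diagonal entries are: d_{11} = 7, d_{22} = 4, d_{33} = 5
We need (D^{-1})_{11} = 1/d_{11} = 1/7 = 1/7

1/7


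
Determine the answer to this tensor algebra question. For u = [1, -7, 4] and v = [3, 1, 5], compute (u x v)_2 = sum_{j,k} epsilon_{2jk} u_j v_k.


(u x v)_2 = sum_{j,k} epsilon_{2jk} u_j v_k. Only permutations of (1,2,3) contribute; the two non-zero terms are:
eps_{213} u_1 v_3 = -1 * 1 * 5 = -5
eps_{231} u_3 v_1 = 1 * 4 * 3 = 12
(u x v)_2 = 7

7


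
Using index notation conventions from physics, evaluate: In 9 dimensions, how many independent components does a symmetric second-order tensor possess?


A symmetric rank-2 tensor in d dimensions has d(d+1)/2 independent components.
d = 9
d(d+1)/2 = 9 * 10 / 2 = 90 / 2 = 45

45


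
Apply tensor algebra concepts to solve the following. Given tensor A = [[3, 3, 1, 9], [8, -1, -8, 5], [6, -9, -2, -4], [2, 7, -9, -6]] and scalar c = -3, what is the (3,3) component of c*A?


Scalar multiplication: (cA)_{ij} = c * A_{ij}.
c = -3
A_{33} = -2
(cA)_{33} = -3 * -2 = 6

6


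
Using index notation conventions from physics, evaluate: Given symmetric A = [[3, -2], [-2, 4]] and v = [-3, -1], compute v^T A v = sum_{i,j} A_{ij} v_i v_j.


First compute Av:
(Av)_1 = 3*-3 + -2*-1 = -7
(Av)_2 = -2*-3 + 4*-1 = 2
Av = [-7, 2]
Then v^T (Av) = -3*-7 + -1*2
= 21 + -2 = 19

19


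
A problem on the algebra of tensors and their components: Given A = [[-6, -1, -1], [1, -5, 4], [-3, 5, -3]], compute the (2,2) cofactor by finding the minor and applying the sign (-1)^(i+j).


To find cofactor C_{22}, delete row 2 and column 2.
The resulting 2x2 submatrix is: [[-6, -1], [-3, -3]]
Minor M_{22} = -6*-3 - -1*-3
  = 18 - 3 = 15
Sign = (-1)^(2+2) = (-1)^4 = 1
Cofactor C_{22} = 1 * 15 = 15

15


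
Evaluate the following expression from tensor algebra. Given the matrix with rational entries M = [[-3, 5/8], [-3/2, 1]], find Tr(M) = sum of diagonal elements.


The trace is the sum of diagonal entries.
Diagonal: M[1,1] = -3, M[2,2] = 1
Tr(M) = -3 + 1
Computing step by step:
After adding M[1,1]: -3
After adding M[2,2]: -2
Tr(M) = -2

-2


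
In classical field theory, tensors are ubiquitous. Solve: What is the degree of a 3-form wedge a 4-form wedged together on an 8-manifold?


The degree of a wedge product is the sum of the degrees of the individual forms.
Degrees: 3, 4
Total degree = 3 + 4 = 7

7


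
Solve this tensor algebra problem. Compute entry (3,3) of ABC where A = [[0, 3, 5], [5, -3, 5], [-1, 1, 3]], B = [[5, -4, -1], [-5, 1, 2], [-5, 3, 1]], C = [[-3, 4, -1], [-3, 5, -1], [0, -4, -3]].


(ABC)_{33} = sum_m (AB)_{3m} C_{m3}. First compute row 3 of AB.
(AB)_{31} = -1*5 + 1*-5 + 3*-5 = -25
(AB)_{32} = -1*-4 + 1*1 + 3*3 = 14
(AB)_{33} = -1*-1 + 1*2 + 3*1 = 6
Now contract with column 3 of C:
(AB)_{31} * C_{13} = -25 * -1 = 25
(AB)_{32} * C_{23} = 14 * -1 = -14
(AB)_{33} * C_{33} = 6 * -3 = -18
(ABC)_{33} = 25 + -14 + -18 = -7

-7


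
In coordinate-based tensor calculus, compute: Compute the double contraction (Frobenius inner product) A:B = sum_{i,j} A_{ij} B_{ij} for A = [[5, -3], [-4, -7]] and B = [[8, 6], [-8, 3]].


A:B = sum over all i,j of A_{ij} * B_{ij}.
Row 1: 5*8=40, -3*6=-18 => row sum = 22
Row 2: -4*-8=32, -7*3=-21 => row sum = 11
Total = 22 + 11 = 33

33


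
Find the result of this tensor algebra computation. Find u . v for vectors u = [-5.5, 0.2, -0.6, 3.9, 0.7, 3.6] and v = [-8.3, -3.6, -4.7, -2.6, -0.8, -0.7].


The inner product u . v = sum of u_i * v_i.
Term-by-term: -5.5 * -8.3, 0.2 * -3.6, -0.6 * -4.7, 3.9 * -2.6, 0.7 * -0.8, 3.6 * -0.7
Products: 45.65, -0.72, 2.82, -10.14, -0.56, -2.52
Sum = 45.65 + -0.72 + 2.82 + -10.14 + -0.56 + -2.52 = 34.53

34.53


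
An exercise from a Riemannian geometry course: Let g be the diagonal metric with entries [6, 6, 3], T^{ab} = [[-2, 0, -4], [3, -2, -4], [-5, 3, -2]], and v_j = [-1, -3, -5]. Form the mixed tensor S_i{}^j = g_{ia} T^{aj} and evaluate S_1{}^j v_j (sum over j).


Step 1: lower the first index. For a diagonal metric, g_{ia} T^{aj} = g_{ii} T^{ij} (no sum on i).
g_{11} = 6
S_1{}^1 = 6 * T^{11} = 6 * -2 = -12
S_1{}^2 = 6 * T^{12} = 6 * 0 = 0
S_1{}^3 = 6 * T^{13} = 6 * -4 = -24
Step 2: contract S_1{}^j with v_j.
S_1{}^1 * v_1 = -12 * -1 = 12
S_1{}^2 * v_2 = 0 * -3 = 0
S_1{}^3 * v_3 = -24 * -5 = 120
Result = 12 + 0 + 120 = 132

132


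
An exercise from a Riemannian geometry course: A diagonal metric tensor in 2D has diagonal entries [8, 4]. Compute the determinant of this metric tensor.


For a diagonal metric, the determinant is the product of diagonal entries.
Diagonal entries: 8, 4
det(g) = 8 * 4 = 32

32


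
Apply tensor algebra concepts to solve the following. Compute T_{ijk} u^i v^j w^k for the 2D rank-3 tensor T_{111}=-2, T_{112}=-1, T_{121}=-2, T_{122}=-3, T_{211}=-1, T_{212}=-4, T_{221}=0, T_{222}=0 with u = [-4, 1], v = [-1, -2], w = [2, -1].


S = sum over i,j,k of T_{ijk} u_i v_j w_k. Expanding all 8 terms:
T_{111}*u_1*v_1*w_1 = -2*-4*-1*2 = -16  (running total: -16)
T_{112}*u_1*v_1*w_2 = -1*-4*-1*-1 = 4  (running total: -12)
T_{121}*u_1*v_2*w_1 = -2*-4*-2*2 = -32  (running total: -44)
T_{122}*u_1*v_2*w_2 = -3*-4*-2*-1 = 24  (running total: -20)
T_{211}*u_2*v_1*w_1 = -1*1*-1*2 = 2  (running total: -18)
T_{212}*u_2*v_1*w_2 = -4*1*-1*-1 = -4  (running total: -22)
T_{221}*u_2*v_2*w_1 = 0*1*-2*2 = 0  (running total: -22)
T_{222}*u_2*v_2*w_2 = 0*1*-2*-1 = 0  (running total: -22)
S = -22

-22


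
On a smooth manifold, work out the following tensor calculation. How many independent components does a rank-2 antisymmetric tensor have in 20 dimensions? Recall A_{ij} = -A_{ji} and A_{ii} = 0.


An antisymmetric rank-2 tensor satisfies A_{ij} = -A_{ji}, so diagonal entries are zero.
The independent components are the upper-triangular entries: C(n, 2) = n(n-1)/2.
n = 20
C(20, 2) = 20 * 19 / 2 = 380 / 2 = 190

190


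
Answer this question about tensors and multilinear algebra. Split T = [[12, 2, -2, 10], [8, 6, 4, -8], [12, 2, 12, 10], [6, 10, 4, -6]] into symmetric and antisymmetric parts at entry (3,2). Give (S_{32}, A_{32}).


T_{32} = 2
T_{23} = 4
S_{32} = (2 + 4)/2 = 6/2 = 3
A_{32} = (2 - 4)/2 = -2/2 = -1
Check: S + A = 3 + -1 = 2 = T_{32}.

(3, -1)


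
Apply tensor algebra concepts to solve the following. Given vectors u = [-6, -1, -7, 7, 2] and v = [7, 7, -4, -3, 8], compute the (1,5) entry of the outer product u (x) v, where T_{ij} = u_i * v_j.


The outer product entry T_{ij} = u_i * v_j.
We need i=1, j=5.
u_1 = -6, v_5 = 8
T_{1,5} = -6 * 8 = -48

-48


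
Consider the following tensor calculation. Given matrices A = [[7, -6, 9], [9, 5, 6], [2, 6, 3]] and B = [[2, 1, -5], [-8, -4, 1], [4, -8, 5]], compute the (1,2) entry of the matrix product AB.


(AB)_{ij} = sum_k A_{ik} B_{kj}.
For i=1, j=2:
A_{11} * B_{12} = 7 * 1 = 7
A_{12} * B_{22} = -6 * -4 = 24
A_{13} * B_{32} = 9 * -8 = -72
Sum = 7 + 24 + -72 = -41

-41


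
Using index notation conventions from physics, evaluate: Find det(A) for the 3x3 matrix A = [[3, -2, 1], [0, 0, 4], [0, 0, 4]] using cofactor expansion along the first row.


Expanding along the first row, det(A) = a11*M_11 - a12*M_12 + a13*M_13, where M_1j is the (1,j) minor.
Minor M_11 = 0*4 - 4*0 = 0
Minor M_12 = 0*4 - 4*0 = 0
Minor M_13 = 0*0 - 0*0 = 0
det = 3*(0) - -2*(0) + 1*(0)
    = 0 - 0 + 0
    = 0

0


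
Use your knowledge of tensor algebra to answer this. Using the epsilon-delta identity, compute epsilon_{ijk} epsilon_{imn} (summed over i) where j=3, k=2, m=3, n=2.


Using the identity: epsilon_{ijk} epsilon_{imn} = delta_{jm} delta_{kn} - delta_{jn} delta_{km}.
delta_{33} = 1
delta_{22} = 1
delta_{32} = 0
delta_{23} = 0
Result = 1 * 1 - 0 * 0 = 1 - 0 = 1

1


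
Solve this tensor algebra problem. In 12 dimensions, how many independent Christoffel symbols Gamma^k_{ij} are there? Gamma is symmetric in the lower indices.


Christoffel symbols Gamma^k_{ij} are symmetric in i,j, so there are d * d(d+1)/2 independent symbols.
d = 12
d(d+1)/2 = 12 * 13 / 2 = 78
Total = 12 * 78 = 936

936


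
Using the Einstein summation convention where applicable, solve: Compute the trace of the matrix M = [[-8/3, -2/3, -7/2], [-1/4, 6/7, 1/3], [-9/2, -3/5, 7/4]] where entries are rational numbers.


The trace is the sum of diagonal entries.
Diagonal: M[1,1] = -8/3, M[2,2] = 6/7, M[3,3] = 7/4
Tr(M) = -8/3 + 6/7 + 7/4
Computing step by step:
After adding M[1,1]: -8/3
After adding M[2,2]: -38/21
After adding M[3,3]: -5/84
Tr(M) = -5/84

-5/84


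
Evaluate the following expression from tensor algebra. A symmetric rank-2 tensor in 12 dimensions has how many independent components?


A symmetric rank-2 tensor in d dimensions has d(d+1)/2 independent components.
d = 12
d(d+1)/2 = 12 * 13 / 2 = 156 / 2 = 78

78


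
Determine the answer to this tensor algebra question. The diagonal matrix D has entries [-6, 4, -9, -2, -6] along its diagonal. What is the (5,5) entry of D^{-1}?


For a diagonal matrix, the inverse has entries (D^{-1})_{ii} = 1/d_{ii}.
The diagonal entries are: d_{11} = -6, d_{22} = 4, d_{33} = -9, d_{44} = -2, d_{55} = -6
We need (D^{-1})_{55} = 1/d_{55} = 1/-6 = -1/6

-1/6


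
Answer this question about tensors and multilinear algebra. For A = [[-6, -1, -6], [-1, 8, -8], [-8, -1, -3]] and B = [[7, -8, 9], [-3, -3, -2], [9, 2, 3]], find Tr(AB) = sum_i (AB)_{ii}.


Tr(AB) = sum_i (AB)_{ii} where (AB)_{ii} = sum_k A_{ik} B_{ki}.
(AB)_{11} = -6*7 + -1*-3 + -6*9 = -93
(AB)_{22} = -1*-8 + 8*-3 + -8*2 = -32
(AB)_{33} = -8*9 + -1*-2 + -3*3 = -79
Tr(AB) = -93 + -32 + -79 = -204

-204


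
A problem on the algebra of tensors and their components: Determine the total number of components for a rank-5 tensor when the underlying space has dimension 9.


The number of components of a rank-r tensor in d dimensions is d^r.
Here d = 9 and r = 5.
9^5 = 59049

59049


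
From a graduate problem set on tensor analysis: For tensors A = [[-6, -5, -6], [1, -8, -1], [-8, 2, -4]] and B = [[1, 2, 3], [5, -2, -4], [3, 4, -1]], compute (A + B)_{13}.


Tensor addition is component-wise: (A + B)_{ij} = A_{ij} + B_{ij}.
A_{13} = -6
B_{13} = 3
(A + B)_{13} = -6 + 3 = -3

-3


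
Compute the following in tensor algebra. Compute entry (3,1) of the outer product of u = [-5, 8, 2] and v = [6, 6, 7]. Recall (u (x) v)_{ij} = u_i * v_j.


The outer product entry T_{ij} = u_i * v_j.
We need i=3, j=1.
u_3 = 2, v_1 = 6
T_{3,1} = 2 * 6 = 12

12


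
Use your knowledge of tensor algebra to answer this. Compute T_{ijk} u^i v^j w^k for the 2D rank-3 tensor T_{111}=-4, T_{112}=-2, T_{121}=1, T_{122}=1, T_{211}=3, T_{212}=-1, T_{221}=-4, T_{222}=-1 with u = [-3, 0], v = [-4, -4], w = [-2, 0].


S = sum over i,j,k of T_{ijk} u_i v_j w_k. Expanding all 8 terms:
T_{111}*u_1*v_1*w_1 = -4*-3*-4*-2 = 96  (running total: 96)
T_{112}*u_1*v_1*w_2 = -2*-3*-4*0 = 0  (running total: 96)
T_{121}*u_1*v_2*w_1 = 1*-3*-4*-2 = -24  (running total: 72)
T_{122}*u_1*v_2*w_2 = 1*-3*-4*0 = 0  (running total: 72)
T_{211}*u_2*v_1*w_1 = 3*0*-4*-2 = 0  (running total: 72)
T_{212}*u_2*v_1*w_2 = -1*0*-4*0 = 0  (running total: 72)
T_{221}*u_2*v_2*w_1 = -4*0*-4*-2 = 0  (running total: 72)
T_{222}*u_2*v_2*w_2 = -1*0*-4*0 = 0  (running total: 72)
S = 72

72


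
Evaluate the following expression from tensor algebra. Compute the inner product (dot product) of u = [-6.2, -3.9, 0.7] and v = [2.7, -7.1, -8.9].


The inner product u . v = sum of u_i * v_i.
Term-by-term: -6.2 * 2.7, -3.9 * -7.1, 0.7 * -8.9
Products: -16.74, 27.69, -6.23
Sum = -16.74 + 27.69 + -6.23 = 4.72

4.72


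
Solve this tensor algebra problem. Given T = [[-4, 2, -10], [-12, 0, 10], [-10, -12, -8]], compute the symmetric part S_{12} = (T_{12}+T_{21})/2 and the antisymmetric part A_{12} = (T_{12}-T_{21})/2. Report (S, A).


T_{12} = 2
T_{21} = -12
S_{12} = (2 + -12)/2 = -10/2 = -5
A_{12} = (2 - -12)/2 = 14/2 = 7
Check: S + A = -5 + 7 = 2 = T_{12}.

(-5, 7)


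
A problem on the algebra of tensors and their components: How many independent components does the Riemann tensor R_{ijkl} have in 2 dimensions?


The Riemann tensor in d dimensions has d^2(d^2 - 1)/12 independent components.
d = 2, so d^2 = 4
d^2 - 1 = 3
d^2(d^2 - 1) = 4 * 3 = 12
Divide by 12: 12 / 12 = 1

1


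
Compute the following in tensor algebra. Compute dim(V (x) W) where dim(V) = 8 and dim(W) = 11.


The dimension of a tensor product is the product of dimensions.
dim(V) = 8, dim(W) = 11
dim(V (x) W) = 8 * 11 = 88

88


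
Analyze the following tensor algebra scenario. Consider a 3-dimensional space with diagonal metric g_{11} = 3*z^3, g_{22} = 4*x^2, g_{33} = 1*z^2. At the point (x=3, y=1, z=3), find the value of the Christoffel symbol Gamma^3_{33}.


For a diagonal metric, Gamma^k_{ij} = (1/2) g^{kk} (dg_{ik}/dx_j + dg_{jk}/dx_i - dg_{ij}/dx_k).
The metric is diagonal, so g_{ab} = 0 for a != b.
At the given point: g_{11} = 81, g_{22} = 36, g_{33} = 9
g^{33} = 1/9
dg_{33}/dx_3 = dg_{33}/dx_3 = 6
dg_{33}/dx_3 = dg_{33}/dx_3 = 6
dg_{33}/dx_3 = dg_{33}/dx_3 = 6
Numerator = 6 + 6 - 6 = 6
Gamma^3_{33} = 6 / (2 * 9) = 1/3

1/3


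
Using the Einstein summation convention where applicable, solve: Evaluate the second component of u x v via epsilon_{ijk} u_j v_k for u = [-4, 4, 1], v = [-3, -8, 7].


(u x v)_2 = sum_{j,k} epsilon_{2jk} u_j v_k. Only permutations of (1,2,3) contribute; the two non-zero terms are:
eps_{213} u_1 v_3 = -1 * -4 * 7 = 28
eps_{231} u_3 v_1 = 1 * 1 * -3 = -3
(u x v)_2 = 25

25


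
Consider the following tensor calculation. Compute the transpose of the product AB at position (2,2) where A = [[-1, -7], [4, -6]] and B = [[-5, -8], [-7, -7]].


(AB)^T_{ij} = (AB)_{ji} = sum_k A_{jk} B_{ki}.
For i=2, j=2 we need (AB)_{22}:
A_{21} * B_{12} = 4 * -8 = -32
A_{22} * B_{22} = -6 * -7 = 42
Sum = -32 + 42 = 10

10


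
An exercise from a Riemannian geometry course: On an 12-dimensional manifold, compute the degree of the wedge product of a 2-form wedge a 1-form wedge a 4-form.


The degree of a wedge product is the sum of the degrees of the individual forms.
Degrees: 2, 1, 4
Total degree = 2 + 1 + 4 = 7

7


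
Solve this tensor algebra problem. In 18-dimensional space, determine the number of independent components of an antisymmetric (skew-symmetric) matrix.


An antisymmetric rank-2 tensor satisfies A_{ij} = -A_{ji}, so diagonal entries are zero.
The independent components are the upper-triangular entries: C(n, 2) = n(n-1)/2.
n = 18
C(18, 2) = 18 * 17 / 2 = 306 / 2 = 153

153


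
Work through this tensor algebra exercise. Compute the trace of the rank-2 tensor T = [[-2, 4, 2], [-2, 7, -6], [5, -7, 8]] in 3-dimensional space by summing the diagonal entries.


The contraction (trace) of a rank-2 tensor is the sum of its diagonal elements.
Diagonal entries: A[1,1] = -2, A[2,2] = 7, A[3,3] = 8
Tr(A) = -2 + 7 + 8 = 13

13


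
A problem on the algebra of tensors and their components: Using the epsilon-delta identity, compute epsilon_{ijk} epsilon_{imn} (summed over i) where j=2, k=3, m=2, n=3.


Using the identity: epsilon_{ijk} epsilon_{imn} = delta_{jm} delta_{kn} - delta_{jn} delta_{km}.
delta_{22} = 1
delta_{33} = 1
delta_{23} = 0
delta_{32} = 0
Result = 1 * 1 - 0 * 0 = 1 - 0 = 1

1


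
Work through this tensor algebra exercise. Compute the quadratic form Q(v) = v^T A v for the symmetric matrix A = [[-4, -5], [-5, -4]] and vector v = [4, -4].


First compute Av:
(Av)_1 = -4*4 + -5*-4 = 4
(Av)_2 = -5*4 + -4*-4 = -4
Av = [4, -4]
Then v^T (Av) = 4*4 + -4*-4
= 16 + 16 = 32

32


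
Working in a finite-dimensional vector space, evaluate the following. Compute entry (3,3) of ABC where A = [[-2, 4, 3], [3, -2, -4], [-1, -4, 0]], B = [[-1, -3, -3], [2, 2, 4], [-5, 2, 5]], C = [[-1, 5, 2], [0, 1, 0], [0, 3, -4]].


(ABC)_{33} = sum_m (AB)_{3m} C_{m3}. First compute row 3 of AB.
(AB)_{31} = -1*-1 + -4*2 + 0*-5 = -7
(AB)_{32} = -1*-3 + -4*2 + 0*2 = -5
(AB)_{33} = -1*-3 + -4*4 + 0*5 = -13
Now contract with column 3 of C:
(AB)_{31} * C_{13} = -7 * 2 = -14
(AB)_{32} * C_{23} = -5 * 0 = 0
(AB)_{33} * C_{33} = -13 * -4 = 52
(ABC)_{33} = -14 + 0 + 52 = 38

38


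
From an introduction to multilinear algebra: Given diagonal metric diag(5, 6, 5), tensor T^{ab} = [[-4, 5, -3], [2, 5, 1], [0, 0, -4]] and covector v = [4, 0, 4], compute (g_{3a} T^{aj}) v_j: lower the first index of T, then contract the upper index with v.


Step 1: lower the first index. For a diagonal metric, g_{ia} T^{aj} = g_{ii} T^{ij} (no sum on i).
g_{33} = 5
S_3{}^1 = 5 * T^{31} = 5 * 0 = 0
S_3{}^2 = 5 * T^{32} = 5 * 0 = 0
S_3{}^3 = 5 * T^{33} = 5 * -4 = -20
Step 2: contract S_3{}^j with v_j.
S_3{}^1 * v_1 = 0 * 4 = 0
S_3{}^2 * v_2 = 0 * 0 = 0
S_3{}^3 * v_3 = -20 * 4 = -80
Result = 0 + 0 + -80 = -80

-80


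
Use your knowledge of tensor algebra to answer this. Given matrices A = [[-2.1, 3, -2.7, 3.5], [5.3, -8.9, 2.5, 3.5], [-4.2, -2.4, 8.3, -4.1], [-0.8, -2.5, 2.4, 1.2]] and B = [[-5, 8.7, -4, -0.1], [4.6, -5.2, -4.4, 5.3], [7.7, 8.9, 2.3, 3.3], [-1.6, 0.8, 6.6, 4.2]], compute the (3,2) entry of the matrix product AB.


(AB)_{ij} = sum_k A_{ik} B_{kj}.
For i=3, j=2:
A_{31} * B_{12} = -4.2 * 8.7 = -36.54
A_{32} * B_{22} = -2.4 * -5.2 = 12.48
A_{33} * B_{32} = 8.3 * 8.9 = 73.87
A_{34} * B_{42} = -4.1 * 0.8 = -3.28
Sum = -36.54 + 12.48 + 73.87 + -3.28 = 46.53

46.53


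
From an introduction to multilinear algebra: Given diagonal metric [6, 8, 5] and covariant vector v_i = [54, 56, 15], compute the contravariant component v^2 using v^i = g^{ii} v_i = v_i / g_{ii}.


To raise an index with a diagonal metric: v^i = v_i / g_{ii}.
For index 2: v_2 = 56, g_{22} = 8
v^2 = 56 / 8 = 7

7


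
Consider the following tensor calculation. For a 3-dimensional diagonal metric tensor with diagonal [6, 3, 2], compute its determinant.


For a diagonal metric, the determinant is the product of diagonal entries.
Diagonal entries: 6, 3, 2
det(g) = 6 * 3 * 2 = 36

36


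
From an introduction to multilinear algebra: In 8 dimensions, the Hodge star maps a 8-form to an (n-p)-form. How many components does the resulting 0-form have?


The Hodge dual of a p-form on an n-dimensional manifold is an (n-p)-form.
n = 8, p = 8, so dual degree = 8 - 8 = 0
The number of components is C(n, n-p) = C(8, 0) = 1

1


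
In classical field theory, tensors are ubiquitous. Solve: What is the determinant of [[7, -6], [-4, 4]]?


For a 2x2 matrix [[a, b], [c, d]], det = a*d - b*c.
a = 7, b = -6, c = -4, d = 4
a*d = 7 * 4 = 28
b*c = -6 * -4 = 24
det = 28 - 24 = 4

4


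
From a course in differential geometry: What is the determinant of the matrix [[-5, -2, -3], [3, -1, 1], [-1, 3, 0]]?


Expanding along the first row, det(A) = a11*M_11 - a12*M_12 + a13*M_13, where M_1j is the (1,j) minor.
Minor M_11 = -1*0 - 1*3 = -3
Minor M_12 = 3*0 - 1*-1 = 1
Minor M_13 = 3*3 - -1*-1 = 8
det = -5*(-3) - -2*(1) + -3*(8)
    = 15 - -2 + -24
    = -7

-7
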